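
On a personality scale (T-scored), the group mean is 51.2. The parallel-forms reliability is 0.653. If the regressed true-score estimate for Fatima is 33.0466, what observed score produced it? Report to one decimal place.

23.4

T̂ = ρX + (1 − ρ)μ  ⇒  X = (T̂ − (1 − ρ)μ) / ρ
X = (33.0466 − 0.347 × 51.2) / 0.653 = (33.0466 − 17.7664) / 0.653 = 15.2802 / 0.653 = 23.400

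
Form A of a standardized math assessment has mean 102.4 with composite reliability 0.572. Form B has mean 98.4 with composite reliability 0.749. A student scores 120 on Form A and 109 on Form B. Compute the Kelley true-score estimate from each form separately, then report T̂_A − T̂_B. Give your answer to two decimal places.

6.13

T̂_A = 0.572(120) + 0.428(102.4) = 112.4672
T̂_B = 0.749(109) + 0.251(98.4) = 106.3394
T̂_A − T̂_B = 6.1278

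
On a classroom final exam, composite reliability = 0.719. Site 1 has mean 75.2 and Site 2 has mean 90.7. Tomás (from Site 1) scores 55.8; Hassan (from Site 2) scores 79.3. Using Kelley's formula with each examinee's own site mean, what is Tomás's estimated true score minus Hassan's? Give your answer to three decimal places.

T̂_Tomás = 0.719(55.8) + 0.281(75.2) = 61.25140
T̂_Hassan = 0.719(79.3) + 0.281(90.7) = 82.50340
Difference = 61.25140 − 82.50340 = -21.25200

-21.252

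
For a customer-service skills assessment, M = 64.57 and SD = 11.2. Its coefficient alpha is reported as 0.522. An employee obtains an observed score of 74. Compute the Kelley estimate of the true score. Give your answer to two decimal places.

Weight the observed score by reliability and the mean by (1 − reliability): T̂ = 0.522·74 + 0.478·64.57 = 38.628 + 30.86446 = 69.492.

69.49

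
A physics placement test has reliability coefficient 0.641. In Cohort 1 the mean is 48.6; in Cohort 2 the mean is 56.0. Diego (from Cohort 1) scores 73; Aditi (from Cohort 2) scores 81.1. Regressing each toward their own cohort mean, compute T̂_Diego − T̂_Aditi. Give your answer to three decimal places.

T̂_Diego = 0.641(73) + 0.359(48.6) = 64.24040
T̂_Aditi = 0.641(81.1) + 0.359(56.0) = 72.08910
Difference = 64.24040 − 72.08910 = -7.84870

-7.849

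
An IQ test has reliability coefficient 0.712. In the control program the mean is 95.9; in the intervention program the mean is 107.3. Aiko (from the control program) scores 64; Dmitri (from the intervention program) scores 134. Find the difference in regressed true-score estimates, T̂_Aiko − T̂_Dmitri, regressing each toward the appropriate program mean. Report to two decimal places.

-53.12

T̂_Aiko = 0.712(64) + 0.288(95.9) = 73.1872
T̂_Dmitri = 0.712(134) + 0.288(107.3) = 126.3104
Difference = 73.1872 − 126.3104 = -53.1232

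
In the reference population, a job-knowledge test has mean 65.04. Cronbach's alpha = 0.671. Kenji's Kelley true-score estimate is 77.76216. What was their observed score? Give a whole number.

T̂ = ρX + (1 − ρ)μ  ⇒  X = (T̂ − (1 − ρ)μ) / ρ
X = (77.76216 − 0.329 × 65.04) / 0.671 = (77.76216 − 21.39816) / 0.671 = 56.36400 / 0.671 = 84.00

84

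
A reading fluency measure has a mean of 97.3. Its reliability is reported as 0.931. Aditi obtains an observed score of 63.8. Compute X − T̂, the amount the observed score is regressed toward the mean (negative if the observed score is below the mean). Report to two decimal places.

-2.31

T̂ = 0.931(63.8) + 0.069(97.3) = 59.3978 + 6.7137 = 66.1115 → 66.111
X − T̂ = 63.8 − 66.111 = -2.311 → -2.31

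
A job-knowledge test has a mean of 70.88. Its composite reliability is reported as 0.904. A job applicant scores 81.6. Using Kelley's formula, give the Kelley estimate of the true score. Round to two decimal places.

80.57

Weight the observed score by reliability and the mean by (1 − reliability): T̂ = 0.904·81.6 + 0.096·70.88 = 73.7664 + 6.80448 = 80.571.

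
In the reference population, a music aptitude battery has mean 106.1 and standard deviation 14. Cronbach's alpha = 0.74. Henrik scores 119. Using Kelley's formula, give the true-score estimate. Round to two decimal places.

115.65

T̂ = ρX + (1 − ρ)μ
  = 0.74 × 119 + 0.26 × 106.1
  = 88.06 + 27.586
  = 115.646
  ≈ 115.65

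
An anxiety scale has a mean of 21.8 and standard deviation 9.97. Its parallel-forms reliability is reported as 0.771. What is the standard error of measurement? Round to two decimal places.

SEM = SD · √(1 − ρ) = 9.97 × √0.229 = 9.97 × 0.4785 = 4.771

4.77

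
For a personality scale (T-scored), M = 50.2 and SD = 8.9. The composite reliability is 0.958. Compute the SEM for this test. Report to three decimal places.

1.824

SEM = SD · √(1 − ρ) = 8.9 × √0.042 = 8.9 × 0.2049 = 1.8240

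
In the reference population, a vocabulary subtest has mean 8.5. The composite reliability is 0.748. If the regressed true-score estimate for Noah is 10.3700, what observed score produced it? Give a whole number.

11

T̂ = ρX + (1 − ρ)μ  ⇒  X = (T̂ − (1 − ρ)μ) / ρ
X = (10.3700 − 0.252 × 8.5) / 0.748 = (10.3700 − 2.1420) / 0.748 = 8.2280 / 0.748 = 11.00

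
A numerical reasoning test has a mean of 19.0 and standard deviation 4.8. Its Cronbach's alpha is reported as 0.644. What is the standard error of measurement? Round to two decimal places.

SEM = SD · √(1 − ρ) = 4.8 × √0.356 = 4.8 × 0.5967 = 2.864

2.86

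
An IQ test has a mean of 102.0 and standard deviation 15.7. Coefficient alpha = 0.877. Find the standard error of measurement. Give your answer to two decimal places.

5.51

SEM = SD · √(1 − ρ) = 15.7 × √0.123 = 15.7 × 0.3507 = 5.506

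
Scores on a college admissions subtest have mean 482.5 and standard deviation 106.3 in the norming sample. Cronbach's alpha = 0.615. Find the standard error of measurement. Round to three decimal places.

65.957

SEM = SD · √(1 − ρ) = 106.3 × √0.385 = 106.3 × 0.6205 = 65.9574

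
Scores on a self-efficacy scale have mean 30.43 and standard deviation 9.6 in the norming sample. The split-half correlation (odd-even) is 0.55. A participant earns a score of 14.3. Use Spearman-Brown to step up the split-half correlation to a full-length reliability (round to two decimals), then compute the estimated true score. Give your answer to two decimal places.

18.98

Spearman-Brown: ρ = 2r/(1 + r) = 2(0.55)/(1 + 0.55) = 1.100/1.55 = 0.7097 → 0.71
T̂ = 0.71(14.3) + 0.29(30.43) = 10.153 + 8.8247 = 18.978 → 18.98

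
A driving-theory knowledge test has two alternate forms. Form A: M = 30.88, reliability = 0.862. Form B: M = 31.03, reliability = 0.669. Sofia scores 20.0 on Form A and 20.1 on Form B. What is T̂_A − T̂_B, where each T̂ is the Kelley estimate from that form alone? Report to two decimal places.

T̂_A = 0.862(20.0) + 0.138(30.88) = 21.5014
T̂_B = 0.669(20.1) + 0.331(31.03) = 23.7178
T̂_A − T̂_B = -2.2164

-2.22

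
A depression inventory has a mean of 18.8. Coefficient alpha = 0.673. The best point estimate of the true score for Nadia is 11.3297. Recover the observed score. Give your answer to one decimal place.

7.7

T̂ = ρX + (1 − ρ)μ  ⇒  X = (T̂ − (1 − ρ)μ) / ρ
X = (11.3297 − 0.327 × 18.8) / 0.673 = (11.3297 − 6.1476) / 0.673 = 5.1821 / 0.673 = 7.700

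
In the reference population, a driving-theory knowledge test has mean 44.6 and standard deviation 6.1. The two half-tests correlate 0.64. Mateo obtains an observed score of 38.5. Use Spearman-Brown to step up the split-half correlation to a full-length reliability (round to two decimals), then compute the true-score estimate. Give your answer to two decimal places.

Spearman-Brown: ρ = 2r/(1 + r) = 2(0.64)/(1 + 0.64) = 1.280/1.64 = 0.7805 → 0.78
Kelley's formula gives T̂ = 0.78·38.5 + 0.22·44.6 = 30.030 + 9.812 = 39.842.

39.84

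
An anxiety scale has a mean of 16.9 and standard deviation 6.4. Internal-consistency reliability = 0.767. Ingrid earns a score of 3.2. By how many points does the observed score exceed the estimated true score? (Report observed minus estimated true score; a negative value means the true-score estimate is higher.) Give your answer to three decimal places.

-3.192

Weight the observed score by reliability and the mean by (1 − reliability): T̂ = 0.767·3.2 + 0.233·16.9 = 2.4544 + 3.9377 = 6.39210.
X − T̂ = 3.2 − 6.3921 = -3.1921 → -3.192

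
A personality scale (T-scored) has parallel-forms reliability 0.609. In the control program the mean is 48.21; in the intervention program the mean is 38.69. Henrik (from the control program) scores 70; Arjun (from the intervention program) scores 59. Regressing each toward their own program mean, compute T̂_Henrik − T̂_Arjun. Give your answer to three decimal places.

10.421

T̂_Henrik = 0.609(70) + 0.391(48.21) = 61.48011
T̂_Arjun = 0.609(59) + 0.391(38.69) = 51.05879
Difference = 61.48011 − 51.05879 = 10.42132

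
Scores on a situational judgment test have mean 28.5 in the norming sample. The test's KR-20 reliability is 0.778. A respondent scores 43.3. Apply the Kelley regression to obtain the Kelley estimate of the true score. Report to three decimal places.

Kelley's formula gives T̂ = 0.778·43.3 + 0.222·28.5 = 33.6874 + 6.3270 = 40.0144.

40.014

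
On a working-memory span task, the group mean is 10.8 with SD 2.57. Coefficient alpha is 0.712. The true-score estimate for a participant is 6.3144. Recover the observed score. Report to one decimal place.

4.5

T̂ = ρX + (1 − ρ)μ  ⇒  X = (T̂ − (1 − ρ)μ) / ρ
X = (6.3144 − 0.288 × 10.8) / 0.712 = (6.3144 − 3.1104) / 0.712 = 3.2040 / 0.712 = 4.500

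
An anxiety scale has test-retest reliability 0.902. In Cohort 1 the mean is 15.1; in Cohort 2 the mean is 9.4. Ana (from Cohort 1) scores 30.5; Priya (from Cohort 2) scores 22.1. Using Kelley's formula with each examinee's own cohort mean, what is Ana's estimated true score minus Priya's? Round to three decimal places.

T̂_Ana = 0.902(30.5) + 0.098(15.1) = 28.99080
T̂_Priya = 0.902(22.1) + 0.098(9.4) = 20.85540
Difference = 28.99080 − 20.85540 = 8.13540

8.135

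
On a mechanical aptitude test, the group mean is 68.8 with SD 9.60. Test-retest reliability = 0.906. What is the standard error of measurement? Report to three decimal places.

SEM = SD · √(1 − ρ) = 9.60 × √0.094 = 9.60 × 0.3066 = 2.9433

2.943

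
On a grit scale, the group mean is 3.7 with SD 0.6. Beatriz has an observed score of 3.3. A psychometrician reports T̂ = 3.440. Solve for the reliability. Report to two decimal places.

T̂ = ρX + (1 − ρ)μ  ⇒  T̂ − μ = ρ(X − μ)
ρ = (T̂ − μ)/(X − μ) = (3.440 − 3.7) / (3.3 − 3.7) = -0.260 / -0.4 = 0.6500

0.65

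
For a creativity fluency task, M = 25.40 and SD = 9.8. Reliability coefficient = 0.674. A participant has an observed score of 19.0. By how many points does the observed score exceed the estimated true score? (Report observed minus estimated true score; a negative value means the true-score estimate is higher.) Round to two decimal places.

-2.09

Regress the observed score toward the mean by the unreliability: T̂ = 0.674·19.0 + 0.326·25.40 = 12.8060 + 8.28040 = 21.0864.
X − T̂ = 19.0 − 21.086 = -2.086 → -2.09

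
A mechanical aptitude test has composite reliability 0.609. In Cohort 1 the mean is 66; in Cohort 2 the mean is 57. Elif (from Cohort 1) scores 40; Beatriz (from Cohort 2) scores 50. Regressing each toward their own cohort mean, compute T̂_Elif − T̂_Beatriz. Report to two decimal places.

-2.57

T̂_Elif = 0.609(40) + 0.391(66) = 50.1660
T̂_Beatriz = 0.609(50) + 0.391(57) = 52.7370
Difference = 50.1660 − 52.7370 = -2.5710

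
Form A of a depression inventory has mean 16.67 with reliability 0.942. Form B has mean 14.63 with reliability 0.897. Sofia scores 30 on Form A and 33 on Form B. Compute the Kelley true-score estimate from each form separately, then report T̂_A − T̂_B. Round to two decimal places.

T̂_A = 0.942(30) + 0.058(16.67) = 29.2269
T̂_B = 0.897(33) + 0.103(14.63) = 31.1079
T̂_A − T̂_B = -1.8810

-1.88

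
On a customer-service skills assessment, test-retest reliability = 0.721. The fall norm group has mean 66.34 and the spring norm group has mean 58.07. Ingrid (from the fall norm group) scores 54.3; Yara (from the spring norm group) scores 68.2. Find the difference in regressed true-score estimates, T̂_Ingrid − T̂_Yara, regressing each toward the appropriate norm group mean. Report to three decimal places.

T̂_Ingrid = 0.721(54.3) + 0.279(66.34) = 57.65916
T̂_Yara = 0.721(68.2) + 0.279(58.07) = 65.37373
Difference = 57.65916 − 65.37373 = -7.71457

-7.715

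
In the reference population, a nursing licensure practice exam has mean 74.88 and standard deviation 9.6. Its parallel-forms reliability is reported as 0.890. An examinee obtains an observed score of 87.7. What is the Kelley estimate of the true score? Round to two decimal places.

Kelley's formula gives T̂ = 0.890·87.7 + 0.110·74.88 = 78.0530 + 8.23680 = 86.290.

86.29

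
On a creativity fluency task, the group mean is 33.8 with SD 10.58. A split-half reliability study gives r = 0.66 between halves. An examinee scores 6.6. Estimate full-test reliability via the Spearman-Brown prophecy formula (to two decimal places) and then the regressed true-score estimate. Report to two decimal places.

Spearman-Brown: ρ = 2r/(1 + r) = 2(0.66)/(1 + 0.66) = 1.320/1.66 = 0.7952 → 0.80
Regress the observed score toward the mean by the unreliability: T̂ = 0.80·6.6 + 0.20·33.8 = 5.280 + 6.760 = 12.040.

12.04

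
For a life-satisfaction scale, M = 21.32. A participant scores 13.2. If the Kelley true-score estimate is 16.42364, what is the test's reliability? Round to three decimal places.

T̂ = ρX + (1 − ρ)μ  ⇒  T̂ − μ = ρ(X − μ)
ρ = (T̂ − μ)/(X − μ) = (16.42364 − 21.32) / (13.2 − 21.32) = -4.89636 / -8.12 = 0.60300

0.603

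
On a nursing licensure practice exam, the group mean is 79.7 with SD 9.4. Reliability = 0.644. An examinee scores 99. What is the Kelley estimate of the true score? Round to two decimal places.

92.13

T̂ = ρX + (1 − ρ)μ
  = 0.644 × 99 + 0.356 × 79.7
  = 63.756 + 28.3732
  = 92.129
  ≈ 92.13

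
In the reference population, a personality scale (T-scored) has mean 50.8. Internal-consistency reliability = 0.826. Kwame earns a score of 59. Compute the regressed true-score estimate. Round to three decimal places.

T̂ = ρX + (1 − ρ)μ
  = 0.826 × 59 + 0.174 × 50.8
  = 48.734 + 8.8392
  = 57.5732
  ≈ 57.573

57.573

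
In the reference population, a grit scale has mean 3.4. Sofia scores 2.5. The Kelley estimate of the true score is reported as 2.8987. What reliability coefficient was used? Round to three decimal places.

0.557

T̂ = ρX + (1 − ρ)μ  ⇒  T̂ − μ = ρ(X − μ)
ρ = (T̂ − μ)/(X − μ) = (2.8987 − 3.4) / (2.5 − 3.4) = -0.5013 / -0.9 = 0.55700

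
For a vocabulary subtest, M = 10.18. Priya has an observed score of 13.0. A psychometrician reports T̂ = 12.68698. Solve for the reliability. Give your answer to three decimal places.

T̂ = ρX + (1 − ρ)μ  ⇒  T̂ − μ = ρ(X − μ)
ρ = (T̂ − μ)/(X − μ) = (12.68698 − 10.18) / (13.0 − 10.18) = 2.50698 / 2.82 = 0.88900

0.889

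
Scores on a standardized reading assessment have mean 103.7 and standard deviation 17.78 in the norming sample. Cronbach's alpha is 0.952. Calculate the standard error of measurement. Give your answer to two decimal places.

SEM = SD · √(1 − ρ) = 17.78 × √0.048 = 17.78 × 0.2191 = 3.895

3.90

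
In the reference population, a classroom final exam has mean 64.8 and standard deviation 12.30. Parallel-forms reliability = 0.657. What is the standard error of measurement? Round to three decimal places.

SEM = SD · √(1 − ρ) = 12.30 × √0.343 = 12.30 × 0.5857 = 7.2036

7.204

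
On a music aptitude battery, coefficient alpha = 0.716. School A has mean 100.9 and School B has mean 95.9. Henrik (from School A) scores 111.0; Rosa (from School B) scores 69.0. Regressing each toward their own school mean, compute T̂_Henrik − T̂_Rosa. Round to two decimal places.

T̂_Henrik = 0.716(111.0) + 0.284(100.9) = 108.1316
T̂_Rosa = 0.716(69.0) + 0.284(95.9) = 76.6396
Difference = 108.1316 − 76.6396 = 31.4920

31.49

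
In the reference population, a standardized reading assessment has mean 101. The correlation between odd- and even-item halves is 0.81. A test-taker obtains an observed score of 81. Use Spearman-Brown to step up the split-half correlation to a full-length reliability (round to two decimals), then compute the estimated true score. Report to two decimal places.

Spearman-Brown: ρ = 2r/(1 + r) = 2(0.81)/(1 + 0.81) = 1.620/1.81 = 0.8950 → 0.90
Kelley's formula gives T̂ = 0.90·81 + 0.10·101 = 72.90 + 10.10 = 83.000.

83.00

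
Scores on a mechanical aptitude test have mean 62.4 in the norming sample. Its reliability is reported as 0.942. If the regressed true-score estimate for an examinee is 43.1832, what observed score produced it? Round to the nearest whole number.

42

T̂ = ρX + (1 − ρ)μ  ⇒  X = (T̂ − (1 − ρ)μ) / ρ
X = (43.1832 − 0.058 × 62.4) / 0.942 = (43.1832 − 3.6192) / 0.942 = 39.5640 / 0.942 = 42.00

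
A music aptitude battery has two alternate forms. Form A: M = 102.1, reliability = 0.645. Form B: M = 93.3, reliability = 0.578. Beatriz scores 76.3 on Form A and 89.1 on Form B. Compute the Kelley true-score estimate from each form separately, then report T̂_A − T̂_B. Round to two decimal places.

-5.41

T̂_A = 0.645(76.3) + 0.355(102.1) = 85.4590
T̂_B = 0.578(89.1) + 0.422(93.3) = 90.8724
T̂_A − T̂_B = -5.4134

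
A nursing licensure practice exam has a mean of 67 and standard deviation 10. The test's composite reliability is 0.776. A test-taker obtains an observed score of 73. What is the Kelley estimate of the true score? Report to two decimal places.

71.66

T̂ = ρX + (1 − ρ)μ
  = 0.776 × 73 + 0.224 × 67
  = 56.648 + 15.008
  = 71.656
  ≈ 71.66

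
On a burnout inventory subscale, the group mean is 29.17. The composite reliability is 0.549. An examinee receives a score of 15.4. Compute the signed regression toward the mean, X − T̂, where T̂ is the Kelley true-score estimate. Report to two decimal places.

-6.21

T̂ = ρX + (1 − ρ)μ
  = 0.549 × 15.4 + 0.451 × 29.17
  = 8.4546 + 13.15567
  = 21.6103
  ≈ 21.610
X − T̂ = 15.4 − 21.610 = -6.210 → -6.21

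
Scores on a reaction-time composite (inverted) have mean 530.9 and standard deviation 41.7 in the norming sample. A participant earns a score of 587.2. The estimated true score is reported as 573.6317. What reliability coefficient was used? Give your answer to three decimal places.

0.759

T̂ = ρX + (1 − ρ)μ  ⇒  T̂ − μ = ρ(X − μ)
ρ = (T̂ − μ)/(X − μ) = (573.6317 − 530.9) / (587.2 − 530.9) = 42.7317 / 56.3 = 0.75900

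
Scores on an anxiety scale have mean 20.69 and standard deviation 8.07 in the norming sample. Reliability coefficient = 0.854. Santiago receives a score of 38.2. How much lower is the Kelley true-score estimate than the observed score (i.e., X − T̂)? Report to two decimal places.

2.56

T̂ = 0.854(38.2) + 0.146(20.69) = 32.6228 + 3.02074 = 35.6435 → 35.644
X − T̂ = 38.2 − 35.644 = 2.556 → 2.56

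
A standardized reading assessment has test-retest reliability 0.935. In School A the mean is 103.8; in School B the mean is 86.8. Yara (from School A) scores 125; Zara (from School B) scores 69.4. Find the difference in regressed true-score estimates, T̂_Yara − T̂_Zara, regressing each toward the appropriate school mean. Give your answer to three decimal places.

53.091

T̂_Yara = 0.935(125) + 0.065(103.8) = 123.62200
T̂_Zara = 0.935(69.4) + 0.065(86.8) = 70.53100
Difference = 123.62200 − 70.53100 = 53.09100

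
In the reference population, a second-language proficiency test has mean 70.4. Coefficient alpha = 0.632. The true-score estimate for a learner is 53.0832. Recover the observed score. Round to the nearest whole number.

T̂ = ρX + (1 − ρ)μ  ⇒  X = (T̂ − (1 − ρ)μ) / ρ
X = (53.0832 − 0.368 × 70.4) / 0.632 = (53.0832 − 25.9072) / 0.632 = 27.1760 / 0.632 = 43.00

43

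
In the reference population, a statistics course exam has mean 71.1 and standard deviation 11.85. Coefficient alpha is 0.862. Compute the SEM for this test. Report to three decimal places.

4.402

SEM = SD · √(1 − ρ) = 11.85 × √0.138 = 11.85 × 0.3715 = 4.4021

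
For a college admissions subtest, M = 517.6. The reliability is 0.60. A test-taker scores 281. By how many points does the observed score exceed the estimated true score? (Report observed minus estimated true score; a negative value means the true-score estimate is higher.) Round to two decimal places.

Weight the observed score by reliability and the mean by (1 − reliability): T̂ = 0.60·281 + 0.40·517.6 = 168.60 + 207.040 = 375.6400.
X − T̂ = 281 − 375.640 = -94.640 → -94.64

-94.64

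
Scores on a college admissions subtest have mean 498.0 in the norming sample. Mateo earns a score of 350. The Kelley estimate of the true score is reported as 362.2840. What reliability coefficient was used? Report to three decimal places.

0.917

T̂ = ρX + (1 − ρ)μ  ⇒  T̂ − μ = ρ(X − μ)
ρ = (T̂ − μ)/(X − μ) = (362.2840 − 498.0) / (350 − 498.0) = -135.7160 / -148.0 = 0.91700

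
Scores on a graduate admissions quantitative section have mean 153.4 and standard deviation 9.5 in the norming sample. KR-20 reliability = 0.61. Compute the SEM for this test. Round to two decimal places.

SEM = SD · √(1 − ρ) = 9.5 × √0.39 = 9.5 × 0.6245 = 5.933

5.93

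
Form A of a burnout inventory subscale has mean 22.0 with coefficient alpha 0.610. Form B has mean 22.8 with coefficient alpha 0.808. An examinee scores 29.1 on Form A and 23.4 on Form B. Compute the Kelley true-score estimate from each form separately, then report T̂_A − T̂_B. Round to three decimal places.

3.046

T̂_A = 0.610(29.1) + 0.390(22.0) = 26.33100
T̂_B = 0.808(23.4) + 0.192(22.8) = 23.28480
T̂_A − T̂_B = 3.04620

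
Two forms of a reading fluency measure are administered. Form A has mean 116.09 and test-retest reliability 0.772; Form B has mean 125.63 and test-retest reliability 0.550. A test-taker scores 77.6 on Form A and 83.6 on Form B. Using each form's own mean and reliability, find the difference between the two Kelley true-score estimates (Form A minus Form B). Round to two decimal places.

-16.14

T̂_A = 0.772(77.6) + 0.228(116.09) = 86.3757
T̂_B = 0.550(83.6) + 0.450(125.63) = 102.5135
T̂_A − T̂_B = -16.1378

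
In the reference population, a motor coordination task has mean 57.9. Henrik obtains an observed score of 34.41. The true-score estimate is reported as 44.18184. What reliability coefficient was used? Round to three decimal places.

T̂ = ρX + (1 − ρ)μ  ⇒  T̂ − μ = ρ(X − μ)
ρ = (T̂ − μ)/(X − μ) = (44.18184 − 57.9) / (34.41 − 57.9) = -13.71816 / -23.49 = 0.58400

0.584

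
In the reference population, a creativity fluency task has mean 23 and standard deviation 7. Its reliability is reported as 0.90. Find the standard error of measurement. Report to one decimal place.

2.2

SEM = SD · √(1 − ρ) = 7 × √0.10 = 7 × 0.3162 = 2.214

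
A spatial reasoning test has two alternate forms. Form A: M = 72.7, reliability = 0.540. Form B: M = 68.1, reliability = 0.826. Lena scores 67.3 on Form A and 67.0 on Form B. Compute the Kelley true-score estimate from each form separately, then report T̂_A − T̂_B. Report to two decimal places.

2.59

T̂_A = 0.540(67.3) + 0.460(72.7) = 69.7840
T̂_B = 0.826(67.0) + 0.174(68.1) = 67.1914
T̂_A − T̂_B = 2.5926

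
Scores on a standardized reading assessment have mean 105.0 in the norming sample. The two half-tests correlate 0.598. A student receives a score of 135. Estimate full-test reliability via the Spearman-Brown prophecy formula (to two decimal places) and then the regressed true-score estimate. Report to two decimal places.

Spearman-Brown: ρ = 2r/(1 + r) = 2(0.598)/(1 + 0.598) = 1.1960/1.598 = 0.7484 → 0.75
T̂ = 0.75(135) + 0.25(105.0) = 101.25 + 26.250 = 127.500 → 127.50

127.50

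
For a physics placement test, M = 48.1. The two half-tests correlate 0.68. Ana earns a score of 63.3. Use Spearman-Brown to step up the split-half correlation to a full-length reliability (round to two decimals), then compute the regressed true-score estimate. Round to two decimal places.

60.41

Spearman-Brown: ρ = 2r/(1 + r) = 2(0.68)/(1 + 0.68) = 1.360/1.68 = 0.8095 → 0.81
Kelley's formula gives T̂ = 0.81·63.3 + 0.19·48.1 = 51.273 + 9.139 = 60.412.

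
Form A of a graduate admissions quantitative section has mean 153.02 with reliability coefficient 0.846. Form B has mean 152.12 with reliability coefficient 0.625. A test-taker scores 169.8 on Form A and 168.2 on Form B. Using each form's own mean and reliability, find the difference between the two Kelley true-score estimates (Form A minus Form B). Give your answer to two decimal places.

T̂_A = 0.846(169.8) + 0.154(153.02) = 167.2159
T̂_B = 0.625(168.2) + 0.375(152.12) = 162.1700
T̂_A − T̂_B = 5.0459

5.05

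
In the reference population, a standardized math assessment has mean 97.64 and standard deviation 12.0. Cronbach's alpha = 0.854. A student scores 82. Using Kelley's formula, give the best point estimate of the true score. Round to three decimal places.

84.283

T̂ = ρX + (1 − ρ)μ
  = 0.854 × 82 + 0.146 × 97.64
  = 70.028 + 14.25544
  = 84.2834
  ≈ 84.283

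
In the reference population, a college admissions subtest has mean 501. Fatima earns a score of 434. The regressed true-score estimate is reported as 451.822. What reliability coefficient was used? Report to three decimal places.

0.734

T̂ = ρX + (1 − ρ)μ  ⇒  T̂ − μ = ρ(X − μ)
ρ = (T̂ − μ)/(X − μ) = (451.822 − 501) / (434 − 501) = -49.178 / -67.0 = 0.73400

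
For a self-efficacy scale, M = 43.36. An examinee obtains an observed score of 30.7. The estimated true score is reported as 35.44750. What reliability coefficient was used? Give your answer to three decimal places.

T̂ = ρX + (1 − ρ)μ  ⇒  T̂ − μ = ρ(X − μ)
ρ = (T̂ − μ)/(X − μ) = (35.44750 − 43.36) / (30.7 − 43.36) = -7.91250 / -12.66 = 0.62500

0.625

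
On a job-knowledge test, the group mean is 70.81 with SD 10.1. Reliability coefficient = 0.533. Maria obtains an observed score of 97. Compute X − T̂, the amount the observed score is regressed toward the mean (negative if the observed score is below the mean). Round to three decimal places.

T̂ = ρX + (1 − ρ)μ
  = 0.533 × 97 + 0.467 × 70.81
  = 51.701 + 33.06827
  = 84.76927
  ≈ 84.7693
X − T̂ = 97 − 84.7693 = 12.2307 → 12.231

12.231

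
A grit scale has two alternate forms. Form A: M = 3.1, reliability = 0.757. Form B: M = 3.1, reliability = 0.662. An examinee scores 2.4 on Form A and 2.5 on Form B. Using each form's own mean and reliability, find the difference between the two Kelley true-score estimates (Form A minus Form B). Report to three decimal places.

T̂_A = 0.757(2.4) + 0.243(3.1) = 2.57010
T̂_B = 0.662(2.5) + 0.338(3.1) = 2.70280
T̂_A − T̂_B = -0.13270

-0.133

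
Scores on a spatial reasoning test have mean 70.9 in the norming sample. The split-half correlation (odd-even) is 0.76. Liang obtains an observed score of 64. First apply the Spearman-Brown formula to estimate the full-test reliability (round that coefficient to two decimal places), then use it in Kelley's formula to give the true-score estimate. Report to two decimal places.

Spearman-Brown: ρ = 2r/(1 + r) = 2(0.76)/(1 + 0.76) = 1.520/1.76 = 0.8636 → 0.86
T̂ = 0.86(64) + 0.14(70.9) = 55.04 + 9.926 = 64.966 → 64.97

64.97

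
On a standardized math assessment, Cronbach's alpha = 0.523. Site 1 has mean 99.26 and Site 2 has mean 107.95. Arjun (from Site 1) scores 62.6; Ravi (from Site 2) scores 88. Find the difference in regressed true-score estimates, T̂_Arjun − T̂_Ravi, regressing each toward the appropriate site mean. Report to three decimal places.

-17.429

T̂_Arjun = 0.523(62.6) + 0.477(99.26) = 80.08682
T̂_Ravi = 0.523(88) + 0.477(107.95) = 97.51615
Difference = 80.08682 − 97.51615 = -17.42933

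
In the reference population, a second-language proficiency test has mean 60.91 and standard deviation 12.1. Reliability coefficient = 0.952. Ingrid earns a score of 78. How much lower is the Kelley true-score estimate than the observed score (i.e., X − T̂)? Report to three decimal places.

0.820

T̂ = 0.952(78) + 0.048(60.91) = 74.256 + 2.92368 = 77.17968 → 77.1797
X − T̂ = 78 − 77.1797 = 0.8203 → 0.820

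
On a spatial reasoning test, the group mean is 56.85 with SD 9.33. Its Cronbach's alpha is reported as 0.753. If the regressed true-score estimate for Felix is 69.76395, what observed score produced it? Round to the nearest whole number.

T̂ = ρX + (1 − ρ)μ  ⇒  X = (T̂ − (1 − ρ)μ) / ρ
X = (69.76395 − 0.247 × 56.85) / 0.753 = (69.76395 − 14.04195) / 0.753 = 55.72200 / 0.753 = 74.00

74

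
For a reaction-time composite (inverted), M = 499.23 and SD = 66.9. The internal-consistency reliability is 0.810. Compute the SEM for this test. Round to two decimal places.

SEM = SD · √(1 − ρ) = 66.9 × √0.190 = 66.9 × 0.4359 = 29.161

29.16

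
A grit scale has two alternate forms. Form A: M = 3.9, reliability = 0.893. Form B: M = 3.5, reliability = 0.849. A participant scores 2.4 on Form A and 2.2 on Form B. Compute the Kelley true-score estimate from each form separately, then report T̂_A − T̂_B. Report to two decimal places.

0.16

T̂_A = 0.893(2.4) + 0.107(3.9) = 2.5605
T̂_B = 0.849(2.2) + 0.151(3.5) = 2.3963
T̂_A − T̂_B = 0.1642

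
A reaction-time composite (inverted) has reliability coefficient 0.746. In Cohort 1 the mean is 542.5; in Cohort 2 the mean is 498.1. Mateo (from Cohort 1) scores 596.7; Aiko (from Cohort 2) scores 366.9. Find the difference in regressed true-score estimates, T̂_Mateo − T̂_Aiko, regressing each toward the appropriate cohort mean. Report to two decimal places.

182.71

T̂_Mateo = 0.746(596.7) + 0.254(542.5) = 582.9332
T̂_Aiko = 0.746(366.9) + 0.254(498.1) = 400.2248
Difference = 582.9332 − 400.2248 = 182.7084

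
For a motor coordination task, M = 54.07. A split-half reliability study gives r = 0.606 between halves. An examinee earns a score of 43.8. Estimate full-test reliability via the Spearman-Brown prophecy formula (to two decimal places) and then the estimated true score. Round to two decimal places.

46.37

Spearman-Brown: ρ = 2r/(1 + r) = 2(0.606)/(1 + 0.606) = 1.2120/1.606 = 0.7547 → 0.75
Regress the observed score toward the mean by the unreliability: T̂ = 0.75·43.8 + 0.25·54.07 = 32.850 + 13.5175 = 46.367.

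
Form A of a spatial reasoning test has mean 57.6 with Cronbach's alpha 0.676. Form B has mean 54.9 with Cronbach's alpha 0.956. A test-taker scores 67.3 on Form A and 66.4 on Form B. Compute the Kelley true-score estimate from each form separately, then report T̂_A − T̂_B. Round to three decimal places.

-1.737

T̂_A = 0.676(67.3) + 0.324(57.6) = 64.15720
T̂_B = 0.956(66.4) + 0.044(54.9) = 65.89400
T̂_A − T̂_B = -1.73680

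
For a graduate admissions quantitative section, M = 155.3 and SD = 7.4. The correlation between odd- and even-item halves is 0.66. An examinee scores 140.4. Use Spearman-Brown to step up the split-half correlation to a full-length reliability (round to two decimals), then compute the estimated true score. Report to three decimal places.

Spearman-Brown: ρ = 2r/(1 + r) = 2(0.66)/(1 + 0.66) = 1.320/1.66 = 0.7952 → 0.80
Weight the observed score by reliability and the mean by (1 − reliability): T̂ = 0.80·140.4 + 0.20·155.3 = 112.320 + 31.060 = 143.3800.

143.380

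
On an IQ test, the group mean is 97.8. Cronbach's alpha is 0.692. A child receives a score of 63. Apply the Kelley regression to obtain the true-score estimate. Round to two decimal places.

73.72

T̂ = ρX + (1 − ρ)μ
  = 0.692 × 63 + 0.308 × 97.8
  = 43.596 + 30.1224
  = 73.718
  ≈ 73.72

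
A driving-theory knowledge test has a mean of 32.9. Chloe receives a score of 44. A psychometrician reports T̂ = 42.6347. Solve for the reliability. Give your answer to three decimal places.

T̂ = ρX + (1 − ρ)μ  ⇒  T̂ − μ = ρ(X − μ)
ρ = (T̂ − μ)/(X − μ) = (42.6347 − 32.9) / (44 − 32.9) = 9.7347 / 11.1 = 0.87700

0.877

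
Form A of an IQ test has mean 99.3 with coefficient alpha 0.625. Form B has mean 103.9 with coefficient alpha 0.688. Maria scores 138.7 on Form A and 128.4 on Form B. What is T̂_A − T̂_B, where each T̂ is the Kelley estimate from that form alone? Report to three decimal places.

T̂_A = 0.625(138.7) + 0.375(99.3) = 123.92500
T̂_B = 0.688(128.4) + 0.312(103.9) = 120.75600
T̂_A − T̂_B = 3.16900

3.169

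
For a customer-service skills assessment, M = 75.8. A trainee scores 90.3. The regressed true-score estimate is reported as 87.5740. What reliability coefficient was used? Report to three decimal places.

0.812

T̂ = ρX + (1 − ρ)μ  ⇒  T̂ − μ = ρ(X − μ)
ρ = (T̂ − μ)/(X − μ) = (87.5740 − 75.8) / (90.3 − 75.8) = 11.7740 / 14.5 = 0.81200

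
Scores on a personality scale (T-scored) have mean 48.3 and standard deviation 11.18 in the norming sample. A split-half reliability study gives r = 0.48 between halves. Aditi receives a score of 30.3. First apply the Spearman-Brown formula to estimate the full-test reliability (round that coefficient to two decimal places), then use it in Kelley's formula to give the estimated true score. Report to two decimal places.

36.60

Spearman-Brown: ρ = 2r/(1 + r) = 2(0.48)/(1 + 0.48) = 0.960/1.48 = 0.6486 → 0.65
T̂ = ρX + (1 − ρ)μ
  = 0.65 × 30.3 + 0.35 × 48.3
  = 19.695 + 16.905
  = 36.600
  ≈ 36.60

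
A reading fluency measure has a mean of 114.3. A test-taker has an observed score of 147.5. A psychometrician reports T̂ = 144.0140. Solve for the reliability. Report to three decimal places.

T̂ = ρX + (1 − ρ)μ  ⇒  T̂ − μ = ρ(X − μ)
ρ = (T̂ − μ)/(X − μ) = (144.0140 − 114.3) / (147.5 − 114.3) = 29.7140 / 33.2 = 0.89500

0.895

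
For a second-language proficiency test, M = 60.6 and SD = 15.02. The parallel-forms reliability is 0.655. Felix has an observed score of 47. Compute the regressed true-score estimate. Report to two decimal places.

51.69

T̂ = 0.655(47) + 0.345(60.6) = 30.785 + 20.9070 = 51.692 → 51.69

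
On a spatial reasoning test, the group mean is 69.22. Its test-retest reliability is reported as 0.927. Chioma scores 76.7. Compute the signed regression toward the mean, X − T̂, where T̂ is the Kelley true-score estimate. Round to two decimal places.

T̂ = 0.927(76.7) + 0.073(69.22) = 71.1009 + 5.05306 = 76.1540 → 76.154
X − T̂ = 76.7 − 76.154 = 0.546 → 0.55

0.55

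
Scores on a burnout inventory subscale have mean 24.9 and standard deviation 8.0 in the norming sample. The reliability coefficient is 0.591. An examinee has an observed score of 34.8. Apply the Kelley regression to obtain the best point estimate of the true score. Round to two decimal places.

30.75

Kelley's formula gives T̂ = 0.591·34.8 + 0.409·24.9 = 20.5668 + 10.1841 = 30.751.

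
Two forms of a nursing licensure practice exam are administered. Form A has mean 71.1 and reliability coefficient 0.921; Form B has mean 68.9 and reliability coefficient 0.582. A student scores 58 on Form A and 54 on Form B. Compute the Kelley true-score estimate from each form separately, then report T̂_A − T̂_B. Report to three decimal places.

T̂_A = 0.921(58) + 0.079(71.1) = 59.03490
T̂_B = 0.582(54) + 0.418(68.9) = 60.22820
T̂_A − T̂_B = -1.19330

-1.193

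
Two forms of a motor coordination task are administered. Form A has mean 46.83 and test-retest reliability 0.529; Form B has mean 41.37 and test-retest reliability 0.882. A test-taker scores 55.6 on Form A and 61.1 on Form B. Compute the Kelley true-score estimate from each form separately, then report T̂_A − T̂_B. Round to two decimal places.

T̂_A = 0.529(55.6) + 0.471(46.83) = 51.4693
T̂_B = 0.882(61.1) + 0.118(41.37) = 58.7719
T̂_A − T̂_B = -7.3025

-7.30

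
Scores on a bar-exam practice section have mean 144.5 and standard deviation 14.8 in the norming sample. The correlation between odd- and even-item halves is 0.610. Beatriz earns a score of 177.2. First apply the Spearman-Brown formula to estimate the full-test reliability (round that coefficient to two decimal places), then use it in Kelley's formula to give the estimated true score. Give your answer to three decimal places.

169.352

Spearman-Brown: ρ = 2r/(1 + r) = 2(0.610)/(1 + 0.610) = 1.2200/1.610 = 0.7578 → 0.76
T̂ = 0.76(177.2) + 0.24(144.5) = 134.672 + 34.680 = 169.3520 → 169.352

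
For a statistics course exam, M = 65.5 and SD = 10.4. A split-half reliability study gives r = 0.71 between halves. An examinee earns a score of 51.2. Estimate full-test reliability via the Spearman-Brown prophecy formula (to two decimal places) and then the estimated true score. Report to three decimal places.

53.631

Spearman-Brown: ρ = 2r/(1 + r) = 2(0.71)/(1 + 0.71) = 1.420/1.71 = 0.8304 → 0.83
T̂ = ρX + (1 − ρ)μ
  = 0.83 × 51.2 + 0.17 × 65.5
  = 42.496 + 11.135
  = 53.6310
  ≈ 53.631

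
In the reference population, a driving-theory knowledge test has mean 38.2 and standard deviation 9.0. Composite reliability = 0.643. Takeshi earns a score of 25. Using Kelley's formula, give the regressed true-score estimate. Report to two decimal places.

Weight the observed score by reliability and the mean by (1 − reliability): T̂ = 0.643·25 + 0.357·38.2 = 16.075 + 13.6374 = 29.712.

29.71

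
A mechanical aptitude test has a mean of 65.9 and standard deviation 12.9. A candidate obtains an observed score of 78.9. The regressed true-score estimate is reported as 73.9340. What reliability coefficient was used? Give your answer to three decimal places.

T̂ = ρX + (1 − ρ)μ  ⇒  T̂ − μ = ρ(X − μ)
ρ = (T̂ − μ)/(X − μ) = (73.9340 − 65.9) / (78.9 − 65.9) = 8.0340 / 13.0 = 0.61800

0.618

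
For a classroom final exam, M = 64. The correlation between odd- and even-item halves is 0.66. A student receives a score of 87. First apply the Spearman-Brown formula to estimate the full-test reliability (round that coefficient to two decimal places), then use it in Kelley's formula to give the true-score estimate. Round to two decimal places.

Spearman-Brown: ρ = 2r/(1 + r) = 2(0.66)/(1 + 0.66) = 1.320/1.66 = 0.7952 → 0.80
T̂ = ρX + (1 − ρ)μ
  = 0.80 × 87 + 0.20 × 64
  = 69.60 + 12.80
  = 82.400
  ≈ 82.40

82.40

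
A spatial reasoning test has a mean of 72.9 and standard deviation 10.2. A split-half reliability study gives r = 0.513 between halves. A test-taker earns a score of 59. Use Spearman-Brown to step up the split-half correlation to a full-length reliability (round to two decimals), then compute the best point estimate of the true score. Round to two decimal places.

63.45

Spearman-Brown: ρ = 2r/(1 + r) = 2(0.513)/(1 + 0.513) = 1.0260/1.513 = 0.6781 → 0.68
T̂ = 0.68(59) + 0.32(72.9) = 40.12 + 23.328 = 63.448 → 63.45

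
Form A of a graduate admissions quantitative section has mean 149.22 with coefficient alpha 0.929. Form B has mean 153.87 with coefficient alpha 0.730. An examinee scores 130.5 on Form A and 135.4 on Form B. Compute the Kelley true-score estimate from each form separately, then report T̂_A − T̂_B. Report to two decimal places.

-8.56

T̂_A = 0.929(130.5) + 0.071(149.22) = 131.8291
T̂_B = 0.730(135.4) + 0.270(153.87) = 140.3869
T̂_A − T̂_B = -8.5578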